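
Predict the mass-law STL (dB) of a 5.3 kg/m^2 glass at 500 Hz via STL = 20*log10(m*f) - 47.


Mass law: STL = 20 * log10(m * f) - 47
  m * f = 5.3 * 500 = 2650
  log10(2650) = 3.42325
  STL = 20 * 3.42325 - 47 = 68.465 - 47 = 21.5 dB

21.5 dB


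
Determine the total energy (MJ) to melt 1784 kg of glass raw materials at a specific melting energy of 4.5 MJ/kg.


Total energy = mass * specific energy
  E = 1784 * 4.5 = 8028 MJ

8028 MJ


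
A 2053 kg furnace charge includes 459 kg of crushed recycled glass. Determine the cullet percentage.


Cullet ratio = (cullet mass / total batch mass) * 100
  Ratio = 459 / 2053 * 100 = 22.36%

22.36%


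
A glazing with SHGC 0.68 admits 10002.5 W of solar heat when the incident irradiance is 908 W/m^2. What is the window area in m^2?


Rearrange Q = Area * SHGC * Irradiance:
  Area = Q / (SHGC * Irradiance)
  Area = 10002.5 / (0.68 * 908) = 16.2 m^2

16.2 m^2


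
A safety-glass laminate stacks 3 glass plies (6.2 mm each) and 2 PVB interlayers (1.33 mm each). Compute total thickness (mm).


Total thickness = glass contribution + PVB contribution
  Glass: 3 * 6.2 = 18.6 mm
  PVB: 2 * 1.33 = 2.66 mm
  Total = 18.6 + 2.66 = 21.26 mm

21.26 mm


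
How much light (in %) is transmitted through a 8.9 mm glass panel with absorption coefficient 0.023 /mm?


Beer-Lambert law: T = exp(-alpha * thickness)
  exponent = -0.023 * 8.9 = -0.2047
  T = exp(-0.2047) = 0.8149
  Percentage = 0.8149 * 100 = 81.49%

81.49%


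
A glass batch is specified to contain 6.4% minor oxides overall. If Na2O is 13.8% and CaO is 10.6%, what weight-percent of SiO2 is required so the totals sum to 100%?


Known pieces sum to 100%:
  SiO2 = 100 - (others + Na2O + CaO)
  SiO2 = 100 - (6.4 + 13.8 + 10.6) = 69.2%

69.2%


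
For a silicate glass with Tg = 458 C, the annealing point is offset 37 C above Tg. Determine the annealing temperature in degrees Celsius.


The annealing temperature is Tg plus the offset:
  T_anneal = 458 + 37 = 495 C

495 C


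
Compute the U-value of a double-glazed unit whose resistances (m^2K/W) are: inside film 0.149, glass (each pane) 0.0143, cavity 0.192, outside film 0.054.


Total thermal resistance (series):
  R_total = R_in + R_glass + R_air + R_glass + R_out
  R_total = 0.149 + 0.0143 + 0.192 + 0.0143 + 0.054 = 0.4236 m^2K/W
U-value = 1 / R_total = 1 / 0.4236 = 2.361 W/m^2K

2.361 W/m^2K


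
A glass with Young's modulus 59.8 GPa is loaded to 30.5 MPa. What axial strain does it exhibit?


Rearrange E = sigma / epsilon:
  epsilon = sigma / E
  E (MPa) = 59.8 * 1000 = 59800
  epsilon = 30.5 / 59800 = 0.00051

0.00051


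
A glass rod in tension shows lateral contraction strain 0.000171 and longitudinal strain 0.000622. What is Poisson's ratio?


Poisson's ratio: nu = lateral strain / axial strain
  nu = 0.000171 / 0.000622 = 0.2749

0.2749


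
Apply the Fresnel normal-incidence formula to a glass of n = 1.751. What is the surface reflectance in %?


Fresnel reflectance at normal incidence:
  R = ((n - 1)/(n + 1))^2
  (n - 1)/(n + 1) = (1.751 - 1)/(1.751 + 1) = 0.272992
  R = 0.272992^2 = 0.0745246
  R(%) = 0.0745246 * 100 = 7.452%

7.452%


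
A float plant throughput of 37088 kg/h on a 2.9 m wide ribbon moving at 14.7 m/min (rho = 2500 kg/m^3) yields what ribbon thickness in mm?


Ribbon cross-section from mass balance:
  Volume rate = throughput / density = 37088 / 2500 = 14.8352 m^3/h
  thickness = volume rate / (speed * 60 * width), i.e.
  thickness = throughput / (60 * speed * width * density) * 1000
  thickness = 37088 / (60 * 14.7 * 2.9 * 2500) * 1000 = 5.8 mm

5.8 mm


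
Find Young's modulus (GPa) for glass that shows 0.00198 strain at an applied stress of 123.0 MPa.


Young's modulus: E = stress / strain
  E = 123.0 MPa / 0.00198 = 62121.21 MPa
Convert to GPa: 62121.21 / 1000 = 62.12 GPa

62.12 GPa


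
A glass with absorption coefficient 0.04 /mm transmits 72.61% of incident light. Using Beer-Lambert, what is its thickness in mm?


Rearrange T = exp(-alpha * thickness):
  thickness = -ln(T) / alpha
  T = 72.61/100 = 0.7261
  ln(T) = -0.32007
  -ln(T) = 0.32007
  thickness = 0.32007 / 0.04 = 8.0 mm

8.0 mm


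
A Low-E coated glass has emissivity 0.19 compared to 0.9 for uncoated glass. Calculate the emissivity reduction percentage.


Percentage reduction = (1 - coated/uncoated) * 100
  Ratio = 0.19 / 0.9 = 0.2111
  Reduction = (1 - 0.2111) * 100 = 78.9%

78.9%


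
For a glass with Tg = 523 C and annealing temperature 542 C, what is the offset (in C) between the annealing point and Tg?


Offset = T_anneal - Tg:
  offset = 542 - 523 = 19 C

19 C


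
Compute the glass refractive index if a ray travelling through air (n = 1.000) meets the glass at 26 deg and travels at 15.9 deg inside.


Apply Snell's law: n1 * sin(theta1) = n2 * sin(theta2)
  n2 = n1 * sin(theta1) / sin(theta2)
  sin(26) = 0.438371
  sin(15.9) = 0.273959
  n2 = 1.000 * 0.438371 / 0.273959 = 1.6001

1.6001


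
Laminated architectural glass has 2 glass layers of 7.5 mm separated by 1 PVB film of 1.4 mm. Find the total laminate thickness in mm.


Total thickness = glass contribution + PVB contribution
  Glass: 2 * 7.5 = 15.0 mm
  PVB: 1 * 1.4 = 1.4 mm
  Total = 15.0 + 1.4 = 16.4 mm

16.4 mm


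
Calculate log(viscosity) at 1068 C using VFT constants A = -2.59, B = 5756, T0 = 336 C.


VFT equation: log(eta) = A + B / (T - T0)
  T - T0 = 1068 - 336 = 732
  B / (T - T0) = 5756 / 732 = 7.863
  log(eta) = -2.59 + 7.863 = 5.273

5.273


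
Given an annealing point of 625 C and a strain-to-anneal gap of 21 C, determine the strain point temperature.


Strain point = annealing point - difference:
  T_strain = 625 - 21 = 604 C

604 C


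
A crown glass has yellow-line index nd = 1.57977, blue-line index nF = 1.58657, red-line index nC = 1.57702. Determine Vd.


Abbe number formula: Vd = (nd - 1) / (nF - nC)
  nd - 1 = 1.57977 - 1 = 0.57977
  nF - nC = 1.58657 - 1.57702 = 0.00955
  Vd = 0.57977 / 0.00955 = 60.71

60.71


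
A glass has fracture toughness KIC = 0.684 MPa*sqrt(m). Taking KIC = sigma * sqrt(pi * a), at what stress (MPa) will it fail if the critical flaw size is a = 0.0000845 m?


Rearrange KIC = sigma * sqrt(pi * a):
  sigma = KIC / sqrt(pi * a)
  sqrt(pi * 0.0000845) = 0.016293
  sigma = 0.684 / 0.016293 = 41.98 MPa

41.98 MPa


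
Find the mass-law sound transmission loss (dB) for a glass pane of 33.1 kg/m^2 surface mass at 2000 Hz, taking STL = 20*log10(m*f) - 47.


Mass law: STL = 20 * log10(m * f) - 47
  m * f = 33.1 * 2000 = 66200
  log10(66200) = 4.82086
  STL = 20 * 4.82086 - 47 = 96.4172 - 47 = 49.4 dB

49.4 dB


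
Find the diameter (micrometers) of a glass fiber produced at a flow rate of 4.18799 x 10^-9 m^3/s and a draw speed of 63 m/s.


Cross-sectional area from continuity:
  A = Q / v = 4.18799 x 10^-9 / 63 = 6.647603 x 10^-11 m^2
Diameter from circular cross-section:
  d = sqrt(4A / pi) * 10^6 (m -> um)
  d = sqrt(4 * 6.647603 x 10^-11 / pi) * 10^6 = 9.2 um

9.2 um


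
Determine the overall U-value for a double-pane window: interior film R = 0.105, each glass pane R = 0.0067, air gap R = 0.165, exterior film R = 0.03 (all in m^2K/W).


Total thermal resistance (series):
  R_total = R_in + R_glass + R_air + R_glass + R_out
  R_total = 0.105 + 0.0067 + 0.165 + 0.0067 + 0.03 = 0.3134 m^2K/W
U-value = 1 / R_total = 1 / 0.3134 = 3.191 W/m^2K

3.191 W/m^2K


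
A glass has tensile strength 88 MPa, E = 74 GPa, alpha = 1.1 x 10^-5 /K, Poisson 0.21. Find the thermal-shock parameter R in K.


Thermal shock resistance: R = sigma * (1 - nu) / (E * alpha)
  Numerator = 88 * (1 - 0.21) = 69.52
  Denominator = 74 * 1000 * (1.1 x 10^-5) = 0.814
  R = 69.52 / 0.814 = 85.4 K

85.4 K


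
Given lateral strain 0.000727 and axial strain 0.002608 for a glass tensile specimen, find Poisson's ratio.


Poisson's ratio: nu = lateral strain / axial strain
  nu = 0.000727 / 0.002608 = 0.2788

0.2788


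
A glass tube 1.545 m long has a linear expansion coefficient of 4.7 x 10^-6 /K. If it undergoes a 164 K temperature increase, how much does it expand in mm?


Thermal expansion formula: dL = alpha * L0 * dT
  dL = (4.7 x 10^-6) * 1.545 * 164 = 0.00119089 m
Convert to mm: 0.00119089 * 1000 = 1.1909 mm

1.1909 mm


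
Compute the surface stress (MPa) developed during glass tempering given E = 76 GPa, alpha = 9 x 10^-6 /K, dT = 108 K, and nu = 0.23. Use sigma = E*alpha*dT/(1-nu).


Tempering stress: sigma = E * alpha * dT / (1 - nu)
  E (MPa) = 76 * 1000 = 76000
  Numerator = 76000 * (9 x 10^-6) * 108 = 73.872
  Denominator = 1 - 0.23 = 0.77
  sigma = 73.872 / 0.77 = 95.9 MPa

95.9 MPa


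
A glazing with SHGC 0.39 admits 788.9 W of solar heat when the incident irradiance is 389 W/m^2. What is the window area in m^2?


Rearrange Q = Area * SHGC * Irradiance:
  Area = Q / (SHGC * Irradiance)
  Area = 788.9 / (0.39 * 389) = 5.2 m^2

5.2 m^2


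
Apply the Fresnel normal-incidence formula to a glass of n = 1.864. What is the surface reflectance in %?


Fresnel reflectance at normal incidence:
  R = ((n - 1)/(n + 1))^2
  (n - 1)/(n + 1) = (1.864 - 1)/(1.864 + 1) = 0.301676
  R = 0.301676^2 = 0.0910084
  R(%) = 0.0910084 * 100 = 9.101%

9.101%


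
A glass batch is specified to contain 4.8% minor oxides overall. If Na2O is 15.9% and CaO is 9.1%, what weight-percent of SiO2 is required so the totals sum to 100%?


Known pieces sum to 100%:
  SiO2 = 100 - (others + Na2O + CaO)
  SiO2 = 100 - (4.8 + 15.9 + 9.1) = 70.2%

70.2%


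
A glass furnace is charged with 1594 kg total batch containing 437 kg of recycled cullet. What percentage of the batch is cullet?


Cullet ratio = (cullet mass / total batch mass) * 100
  Ratio = 437 / 1594 * 100 = 27.42%

27.42%


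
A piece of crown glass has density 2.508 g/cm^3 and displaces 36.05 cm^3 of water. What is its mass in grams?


Rearrange rho = m / V:
  m = rho * V
  m = 2.508 * 36.05 = 90.413 g

90.413 g


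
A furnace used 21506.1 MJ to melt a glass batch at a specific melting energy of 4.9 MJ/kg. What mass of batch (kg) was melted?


Rearrange E = m * s for m:
  m = E / s
  m = 21506.1 / 4.9 = 4389.0 kg

4389.0 kg


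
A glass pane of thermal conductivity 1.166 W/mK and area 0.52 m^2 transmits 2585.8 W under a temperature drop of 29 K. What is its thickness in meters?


Fourier's law: t = k * A * dT / Q
  t = 1.166 * 0.52 * 29 / 2585.8
  t = 17.58328 / 2585.8 = 0.0068 m

0.0068 m


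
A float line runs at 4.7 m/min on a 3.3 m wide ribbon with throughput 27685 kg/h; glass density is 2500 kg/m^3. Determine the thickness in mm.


Ribbon cross-section from mass balance:
  Volume rate = throughput / density = 27685 / 2500 = 11.074 m^3/h
  thickness = volume rate / (speed * 60 * width), i.e.
  thickness = throughput / (60 * speed * width * density) * 1000
  thickness = 27685 / (60 * 4.7 * 3.3 * 2500) * 1000 = 11.9 mm

11.9 mm


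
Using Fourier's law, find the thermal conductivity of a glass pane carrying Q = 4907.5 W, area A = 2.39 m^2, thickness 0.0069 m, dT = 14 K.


Fourier's law rearranged: k = Q * t / (A * dT)
  Numerator = 4907.5 * 0.0069 = 33.86175
  Denominator = 2.39 * 14 = 33.46
  k = 33.86175 / 33.46 = 1.012 W/mK

1.012 W/mK


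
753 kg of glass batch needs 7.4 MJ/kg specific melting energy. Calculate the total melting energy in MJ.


Total energy = mass * specific energy
  E = 753 * 7.4 = 5572.2 MJ

5572.2 MJ


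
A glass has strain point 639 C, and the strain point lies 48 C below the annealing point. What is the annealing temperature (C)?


T_anneal = T_strain + gap:
  T_anneal = 639 + 48 = 687 C

687 C


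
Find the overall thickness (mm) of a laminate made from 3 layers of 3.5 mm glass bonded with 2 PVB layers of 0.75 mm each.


Total thickness = glass contribution + PVB contribution
  Glass: 3 * 3.5 = 10.5 mm
  PVB: 2 * 0.75 = 1.5 mm
  Total = 10.5 + 1.5 = 12.0 mm

12.0 mm


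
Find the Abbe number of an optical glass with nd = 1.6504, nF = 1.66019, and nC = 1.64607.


Abbe number formula: Vd = (nd - 1) / (nF - nC)
  nd - 1 = 1.6504 - 1 = 0.6504
  nF - nC = 1.66019 - 1.64607 = 0.01412
  Vd = 0.6504 / 0.01412 = 46.06

46.06


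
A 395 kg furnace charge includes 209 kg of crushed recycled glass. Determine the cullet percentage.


Cullet ratio = (cullet mass / total batch mass) * 100
  Ratio = 209 / 395 * 100 = 52.91%

52.91%


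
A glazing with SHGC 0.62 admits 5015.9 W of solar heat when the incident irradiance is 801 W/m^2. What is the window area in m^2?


Rearrange Q = Area * SHGC * Irradiance:
  Area = Q / (SHGC * Irradiance)
  Area = 5015.9 / (0.62 * 801) = 10.1 m^2

10.1 m^2


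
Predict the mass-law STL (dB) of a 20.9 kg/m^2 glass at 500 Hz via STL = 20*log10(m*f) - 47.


Mass law: STL = 20 * log10(m * f) - 47
  m * f = 20.9 * 500 = 10450
  log10(10450) = 4.01912
  STL = 20 * 4.01912 - 47 = 80.3824 - 47 = 33.4 dB

33.4 dB


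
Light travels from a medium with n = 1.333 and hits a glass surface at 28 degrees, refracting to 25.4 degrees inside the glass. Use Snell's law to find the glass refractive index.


Apply Snell's law: n1 * sin(theta1) = n2 * sin(theta2)
  n2 = n1 * sin(theta1) / sin(theta2)
  sin(28) = 0.469472
  sin(25.4) = 0.428935
  n2 = 1.333 * 0.469472 / 0.428935 = 1.459

1.459


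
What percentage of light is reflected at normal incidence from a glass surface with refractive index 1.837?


Fresnel reflectance at normal incidence:
  R = ((n - 1)/(n + 1))^2
  (n - 1)/(n + 1) = (1.837 - 1)/(1.837 + 1) = 0.29503
  R = 0.29503^2 = 0.0870427
  R(%) = 0.0870427 * 100 = 8.704%

8.704%


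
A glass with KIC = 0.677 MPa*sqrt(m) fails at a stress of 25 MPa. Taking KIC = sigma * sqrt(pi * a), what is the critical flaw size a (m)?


Rearrange KIC = sigma * sqrt(pi * a):
  sqrt(pi * a) = KIC / sigma
  sqrt(pi * a) = 0.677 / 25 = 0.02708
  a = (KIC / sigma)^2 / pi
  a = 0.02708^2 / pi = 0.0002334 m

0.0002334 m


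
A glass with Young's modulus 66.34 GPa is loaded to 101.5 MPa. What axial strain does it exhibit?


Rearrange E = sigma / epsilon:
  epsilon = sigma / E
  E (MPa) = 66.34 * 1000 = 66340
  epsilon = 101.5 / 66340 = 0.00153

0.00153


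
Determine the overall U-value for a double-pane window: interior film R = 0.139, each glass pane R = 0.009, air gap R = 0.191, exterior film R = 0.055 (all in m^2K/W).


Total thermal resistance (series):
  R_total = R_in + R_glass + R_air + R_glass + R_out
  R_total = 0.139 + 0.009 + 0.191 + 0.009 + 0.055 = 0.403 m^2K/W
U-value = 1 / R_total = 1 / 0.403 = 2.481 W/m^2K

2.481 W/m^2K


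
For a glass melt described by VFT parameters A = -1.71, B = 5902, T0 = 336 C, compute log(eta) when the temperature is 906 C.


VFT equation: log(eta) = A + B / (T - T0)
  T - T0 = 906 - 336 = 570
  B / (T - T0) = 5902 / 570 = 10.354
  log(eta) = -1.71 + 10.354 = 8.644

8.644


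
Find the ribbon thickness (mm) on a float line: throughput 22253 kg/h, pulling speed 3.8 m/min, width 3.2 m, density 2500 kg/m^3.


Ribbon cross-section from mass balance:
  Volume rate = throughput / density = 22253 / 2500 = 8.9012 m^3/h
  thickness = volume rate / (speed * 60 * width), i.e.
  thickness = throughput / (60 * speed * width * density) * 1000
  thickness = 22253 / (60 * 3.8 * 3.2 * 2500) * 1000 = 12.2 mm

12.2 mm


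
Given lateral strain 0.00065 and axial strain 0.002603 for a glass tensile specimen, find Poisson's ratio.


Poisson's ratio: nu = lateral strain / axial strain
  nu = 0.00065 / 0.002603 = 0.2497

0.2497


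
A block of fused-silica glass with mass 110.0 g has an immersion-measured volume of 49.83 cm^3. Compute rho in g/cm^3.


Use the definition of density:
  rho = mass / volume
  rho = 110.0 / 49.83 = 2.208 g/cm^3

2.208 g/cm^3


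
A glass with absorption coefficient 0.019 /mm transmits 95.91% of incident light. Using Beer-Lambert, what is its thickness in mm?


Rearrange T = exp(-alpha * thickness):
  thickness = -ln(T) / alpha
  T = 95.91/100 = 0.9591
  ln(T) = -0.04176
  -ln(T) = 0.04176
  thickness = 0.04176 / 0.019 = 2.2 mm

2.2 mm


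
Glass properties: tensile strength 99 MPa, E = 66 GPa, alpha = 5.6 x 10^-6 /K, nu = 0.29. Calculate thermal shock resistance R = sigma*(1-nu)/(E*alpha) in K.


Thermal shock resistance: R = sigma * (1 - nu) / (E * alpha)
  Numerator = 99 * (1 - 0.29) = 70.29
  Denominator = 66 * 1000 * (5.6 x 10^-6) = 0.3696
  R = 70.29 / 0.3696 = 190.2 K

190.2 K


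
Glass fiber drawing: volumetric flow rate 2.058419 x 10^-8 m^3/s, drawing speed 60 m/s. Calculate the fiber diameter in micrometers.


Cross-sectional area from continuity:
  A = Q / v = 2.058419 x 10^-8 / 60 = 3.430698 x 10^-10 m^2
Diameter from circular cross-section:
  d = sqrt(4A / pi) * 10^6 (m -> um)
  d = sqrt(4 * 3.430698 x 10^-10 / pi) * 10^6 = 20.9 um

20.9 um


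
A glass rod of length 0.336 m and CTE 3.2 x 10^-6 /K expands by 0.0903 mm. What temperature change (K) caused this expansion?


Rearrange dL = alpha * L0 * dT for dT:
  dT = dL / (alpha * L0)
  dL (m) = 0.0903 / 1000 = 0.0000903
  dT = 0.0000903 / ((3.2 x 10^-6) * 0.336) = 84.0 K

84.0 K


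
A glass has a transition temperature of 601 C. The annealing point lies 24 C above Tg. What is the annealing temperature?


The annealing temperature is Tg plus the offset:
  T_anneal = 601 + 24 = 625 C

625 C


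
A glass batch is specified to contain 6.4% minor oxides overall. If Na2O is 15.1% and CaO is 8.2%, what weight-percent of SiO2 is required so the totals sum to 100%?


Known pieces sum to 100%:
  SiO2 = 100 - (others + Na2O + CaO)
  SiO2 = 100 - (6.4 + 15.1 + 8.2) = 70.3%

70.3%


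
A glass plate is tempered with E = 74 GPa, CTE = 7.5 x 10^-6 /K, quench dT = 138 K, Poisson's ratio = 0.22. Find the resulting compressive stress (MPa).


Tempering stress: sigma = E * alpha * dT / (1 - nu)
  E (MPa) = 74 * 1000 = 74000
  Numerator = 74000 * (7.5 x 10^-6) * 138 = 76.59
  Denominator = 1 - 0.22 = 0.78
  sigma = 76.59 / 0.78 = 98.2 MPa

98.2 MPa


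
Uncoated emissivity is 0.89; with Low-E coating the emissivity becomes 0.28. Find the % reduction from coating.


Percentage reduction = (1 - coated/uncoated) * 100
  Ratio = 0.28 / 0.89 = 0.3146
  Reduction = (1 - 0.3146) * 100 = 68.5%

68.5%


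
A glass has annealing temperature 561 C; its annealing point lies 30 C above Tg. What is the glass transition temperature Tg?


Rearrange T_anneal = Tg + offset for Tg:
  Tg = T_anneal - offset = 561 - 30 = 531 C

531 C


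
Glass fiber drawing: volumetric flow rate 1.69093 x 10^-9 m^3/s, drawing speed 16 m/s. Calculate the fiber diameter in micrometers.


Cross-sectional area from continuity:
  A = Q / v = 1.69093 x 10^-9 / 16 = 1.056831 x 10^-10 m^2
Diameter from circular cross-section:
  d = sqrt(4A / pi) * 10^6 (m -> um)
  d = sqrt(4 * 1.056831 x 10^-10 / pi) * 10^6 = 11.6 um

11.6 um


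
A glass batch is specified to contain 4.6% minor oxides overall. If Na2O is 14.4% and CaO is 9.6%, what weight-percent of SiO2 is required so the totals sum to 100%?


Known pieces sum to 100%:
  SiO2 = 100 - (others + Na2O + CaO)
  SiO2 = 100 - (4.6 + 14.4 + 9.6) = 71.4%

71.4%


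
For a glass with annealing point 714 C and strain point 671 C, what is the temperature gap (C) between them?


Gap = T_anneal - T_strain:
  gap = 714 - 671 = 43 C

43 C


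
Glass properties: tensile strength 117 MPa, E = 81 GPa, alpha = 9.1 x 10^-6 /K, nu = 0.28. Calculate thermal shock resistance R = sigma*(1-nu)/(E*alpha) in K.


Thermal shock resistance: R = sigma * (1 - nu) / (E * alpha)
  Numerator = 117 * (1 - 0.28) = 84.24
  Denominator = 81 * 1000 * (9.1 x 10^-6) = 0.7371
  R = 84.24 / 0.7371 = 114.3 K

114.3 K


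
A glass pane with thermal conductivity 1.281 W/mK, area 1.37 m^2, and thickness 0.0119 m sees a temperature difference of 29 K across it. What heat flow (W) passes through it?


Fourier's law: Q = k * A * dT / t
  Q = 1.281 * 1.37 * 29 / 0.0119
  Q = 50.89413 / 0.0119 = 4276.8 W

4276.8 W


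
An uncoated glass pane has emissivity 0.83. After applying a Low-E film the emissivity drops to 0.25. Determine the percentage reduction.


Percentage reduction = (1 - coated/uncoated) * 100
  Ratio = 0.25 / 0.83 = 0.3012
  Reduction = (1 - 0.3012) * 100 = 69.9%

69.9%


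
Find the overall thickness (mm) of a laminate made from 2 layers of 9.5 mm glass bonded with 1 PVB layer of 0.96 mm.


Total thickness = glass contribution + PVB contribution
  Glass: 2 * 9.5 = 19.0 mm
  PVB: 1 * 0.96 = 0.96 mm
  Total = 19.0 + 0.96 = 19.96 mm

19.96 mm


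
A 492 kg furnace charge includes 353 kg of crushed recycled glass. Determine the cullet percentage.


Cullet ratio = (cullet mass / total batch mass) * 100
  Ratio = 353 / 492 * 100 = 71.75%

71.75%


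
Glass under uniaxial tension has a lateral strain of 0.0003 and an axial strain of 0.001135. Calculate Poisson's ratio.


Poisson's ratio: nu = lateral strain / axial strain
  nu = 0.0003 / 0.001135 = 0.2643

0.2643


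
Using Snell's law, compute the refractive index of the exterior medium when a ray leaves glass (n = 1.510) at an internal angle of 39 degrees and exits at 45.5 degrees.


Apply Snell's law: n1 * sin(theta1) = n2 * sin(theta2)
  n2 = n1 * sin(theta1) / sin(theta2)
  sin(39) = 0.62932
  sin(45.5) = 0.71325
  n2 = 1.510 * 0.62932 / 0.71325 = 1.3323

1.3323


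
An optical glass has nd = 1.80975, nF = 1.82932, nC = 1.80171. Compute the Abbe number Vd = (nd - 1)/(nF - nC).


Abbe number formula: Vd = (nd - 1) / (nF - nC)
  nd - 1 = 1.80975 - 1 = 0.80975
  nF - nC = 1.82932 - 1.80171 = 0.02761
  Vd = 0.80975 / 0.02761 = 29.33

29.33


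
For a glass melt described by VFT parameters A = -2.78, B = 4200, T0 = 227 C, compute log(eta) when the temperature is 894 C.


VFT equation: log(eta) = A + B / (T - T0)
  T - T0 = 894 - 227 = 667
  B / (T - T0) = 4200 / 667 = 6.297
  log(eta) = -2.78 + 6.297 = 3.517

3.517


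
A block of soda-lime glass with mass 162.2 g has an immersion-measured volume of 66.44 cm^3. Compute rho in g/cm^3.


Use the definition of density:
  rho = mass / volume
  rho = 162.2 / 66.44 = 2.441 g/cm^3

2.441 g/cm^3


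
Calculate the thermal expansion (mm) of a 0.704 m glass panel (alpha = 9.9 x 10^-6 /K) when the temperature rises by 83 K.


Thermal expansion formula: dL = alpha * L0 * dT
  dL = (9.9 x 10^-6) * 0.704 * 83 = 0.00057848 m
Convert to mm: 0.00057848 * 1000 = 0.5785 mm

0.5785 mm


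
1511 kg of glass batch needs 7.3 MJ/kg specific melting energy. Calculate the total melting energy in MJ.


Total energy = mass * specific energy
  E = 1511 * 7.3 = 11030.3 MJ

11030.3 MJ


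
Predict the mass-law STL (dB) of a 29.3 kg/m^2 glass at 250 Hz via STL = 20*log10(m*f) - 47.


Mass law: STL = 20 * log10(m * f) - 47
  m * f = 29.3 * 250 = 7325
  log10(7325) = 3.86481
  STL = 20 * 3.86481 - 47 = 77.2962 - 47 = 30.3 dB

30.3 dB


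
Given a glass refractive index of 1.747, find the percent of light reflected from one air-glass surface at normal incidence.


Fresnel reflectance at normal incidence:
  R = ((n - 1)/(n + 1))^2
  (n - 1)/(n + 1) = (1.747 - 1)/(1.747 + 1) = 0.271933
  R = 0.271933^2 = 0.0739476
  R(%) = 0.0739476 * 100 = 7.395%

7.395%


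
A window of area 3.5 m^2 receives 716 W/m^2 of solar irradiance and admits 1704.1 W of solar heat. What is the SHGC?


Rearrange Q = Area * SHGC * Irradiance:
  SHGC = Q / (Area * Irradiance)
  SHGC = 1704.1 / (3.5 * 716) = 0.68

0.68


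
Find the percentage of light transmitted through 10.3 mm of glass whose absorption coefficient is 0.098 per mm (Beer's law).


Beer-Lambert law: T = exp(-alpha * thickness)
  exponent = -0.098 * 10.3 = -1.0094
  T = exp(-1.0094) = 0.3644
  Percentage = 0.3644 * 100 = 36.44%

36.44%


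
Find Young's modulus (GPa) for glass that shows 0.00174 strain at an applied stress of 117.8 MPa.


Young's modulus: E = stress / strain
  E = 117.8 MPa / 0.00174 = 67701.15 MPa
Convert to GPa: 67701.15 / 1000 = 67.7 GPa

67.7 GPa


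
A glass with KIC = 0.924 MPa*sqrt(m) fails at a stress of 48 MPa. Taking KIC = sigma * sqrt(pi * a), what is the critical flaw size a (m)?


Rearrange KIC = sigma * sqrt(pi * a):
  sqrt(pi * a) = KIC / sigma
  sqrt(pi * a) = 0.924 / 48 = 0.01925
  a = (KIC / sigma)^2 / pi
  a = 0.01925^2 / pi = 0.000118 m

0.000118 m


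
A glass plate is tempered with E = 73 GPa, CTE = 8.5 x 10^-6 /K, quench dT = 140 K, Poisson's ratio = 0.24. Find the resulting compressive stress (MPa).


Tempering stress: sigma = E * alpha * dT / (1 - nu)
  E (MPa) = 73 * 1000 = 73000
  Numerator = 73000 * (8.5 x 10^-6) * 140 = 86.87
  Denominator = 1 - 0.24 = 0.76
  sigma = 86.87 / 0.76 = 114.3 MPa

114.3 MPa


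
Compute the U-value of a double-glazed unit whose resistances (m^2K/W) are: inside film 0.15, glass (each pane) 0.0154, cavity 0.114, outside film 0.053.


Total thermal resistance (series):
  R_total = R_in + R_glass + R_air + R_glass + R_out
  R_total = 0.15 + 0.0154 + 0.114 + 0.0154 + 0.053 = 0.3478 m^2K/W
U-value = 1 / R_total = 1 / 0.3478 = 2.875 W/m^2K

2.875 W/m^2K


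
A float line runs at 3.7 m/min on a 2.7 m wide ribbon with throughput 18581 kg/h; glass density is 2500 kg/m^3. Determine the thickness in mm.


Ribbon cross-section from mass balance:
  Volume rate = throughput / density = 18581 / 2500 = 7.4324 m^3/h
  thickness = volume rate / (speed * 60 * width), i.e.
  thickness = throughput / (60 * speed * width * density) * 1000
  thickness = 18581 / (60 * 3.7 * 2.7 * 2500) * 1000 = 12.4 mm

12.4 mm


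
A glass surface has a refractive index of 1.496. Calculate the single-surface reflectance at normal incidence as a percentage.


Fresnel reflectance at normal incidence:
  R = ((n - 1)/(n + 1))^2
  (n - 1)/(n + 1) = (1.496 - 1)/(1.496 + 1) = 0.198718
  R = 0.198718^2 = 0.0394888
  R(%) = 0.0394888 * 100 = 3.949%

3.949%


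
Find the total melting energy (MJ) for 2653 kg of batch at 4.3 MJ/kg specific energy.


Total energy = mass * specific energy
  E = 2653 * 4.3 = 11407.9 MJ

11407.9 MJ


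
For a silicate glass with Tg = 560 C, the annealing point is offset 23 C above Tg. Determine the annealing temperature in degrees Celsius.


The annealing temperature is Tg plus the offset:
  T_anneal = 560 + 23 = 583 C

583 C


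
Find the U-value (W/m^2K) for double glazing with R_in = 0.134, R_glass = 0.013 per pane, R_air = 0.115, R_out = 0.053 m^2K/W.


Total thermal resistance (series):
  R_total = R_in + R_glass + R_air + R_glass + R_out
  R_total = 0.134 + 0.013 + 0.115 + 0.013 + 0.053 = 0.328 m^2K/W
U-value = 1 / R_total = 1 / 0.328 = 3.049 W/m^2K

3.049 W/m^2K


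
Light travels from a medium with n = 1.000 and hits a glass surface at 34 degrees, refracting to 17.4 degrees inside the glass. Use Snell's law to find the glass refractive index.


Apply Snell's law: n1 * sin(theta1) = n2 * sin(theta2)
  n2 = n1 * sin(theta1) / sin(theta2)
  sin(34) = 0.559193
  sin(17.4) = 0.299041
  n2 = 1.000 * 0.559193 / 0.299041 = 1.87

1.87


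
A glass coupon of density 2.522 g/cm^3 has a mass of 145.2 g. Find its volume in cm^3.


Rearrange rho = m / V:
  V = m / rho
  V = 145.2 / 2.522 = 57.573 cm^3

57.573 cm^3


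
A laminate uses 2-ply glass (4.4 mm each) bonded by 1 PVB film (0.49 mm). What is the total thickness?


Total thickness = glass contribution + PVB contribution
  Glass: 2 * 4.4 = 8.8 mm
  PVB: 1 * 0.49 = 0.49 mm
  Total = 8.8 + 0.49 = 9.29 mm

9.29 mm


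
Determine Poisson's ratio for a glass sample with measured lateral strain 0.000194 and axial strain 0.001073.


Poisson's ratio: nu = lateral strain / axial strain
  nu = 0.000194 / 0.001073 = 0.1808

0.1808


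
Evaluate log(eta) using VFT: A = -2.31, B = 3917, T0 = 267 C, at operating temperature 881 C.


VFT equation: log(eta) = A + B / (T - T0)
  T - T0 = 881 - 267 = 614
  B / (T - T0) = 3917 / 614 = 6.379
  log(eta) = -2.31 + 6.379 = 4.069

4.069


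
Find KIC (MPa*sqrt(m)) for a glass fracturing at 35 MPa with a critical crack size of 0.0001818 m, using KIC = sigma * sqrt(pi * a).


Fracture toughness: KIC = sigma * sqrt(pi * a)
  pi * a = pi * 0.0001818 = 0.000571142
  sqrt(pi * a) = 0.023899
  KIC = 35 * 0.023899 = 0.836 MPa*sqrt(m)

0.836 MPa*sqrt(m)


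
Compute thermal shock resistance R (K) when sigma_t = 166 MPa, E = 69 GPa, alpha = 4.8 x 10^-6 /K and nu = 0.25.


Thermal shock resistance: R = sigma * (1 - nu) / (E * alpha)
  Numerator = 166 * (1 - 0.25) = 124.5
  Denominator = 69 * 1000 * (4.8 x 10^-6) = 0.3312
  R = 124.5 / 0.3312 = 375.9 K

375.9 K


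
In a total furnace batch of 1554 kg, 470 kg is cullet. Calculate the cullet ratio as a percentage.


Cullet ratio = (cullet mass / total batch mass) * 100
  Ratio = 470 / 1554 * 100 = 30.24%

30.24%


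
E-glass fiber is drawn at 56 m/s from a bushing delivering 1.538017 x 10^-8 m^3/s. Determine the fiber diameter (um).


Cross-sectional area from continuity:
  A = Q / v = 1.538017 x 10^-8 / 56 = 2.746459 x 10^-10 m^2
Diameter from circular cross-section:
  d = sqrt(4A / pi) * 10^6 (m -> um)
  d = sqrt(4 * 2.746459 x 10^-10 / pi) * 10^6 = 18.7 um

18.7 um


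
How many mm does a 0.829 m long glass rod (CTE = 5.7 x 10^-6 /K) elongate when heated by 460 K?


Thermal expansion formula: dL = alpha * L0 * dT
  dL = (5.7 x 10^-6) * 0.829 * 460 = 0.00217364 m
Convert to mm: 0.00217364 * 1000 = 2.1736 mm

2.1736 mm


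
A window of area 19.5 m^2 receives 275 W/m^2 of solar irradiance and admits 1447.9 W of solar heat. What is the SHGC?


Rearrange Q = Area * SHGC * Irradiance:
  SHGC = Q / (Area * Irradiance)
  SHGC = 1447.9 / (19.5 * 275) = 0.27

0.27


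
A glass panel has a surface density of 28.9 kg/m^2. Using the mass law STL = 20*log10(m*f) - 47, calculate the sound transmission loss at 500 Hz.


Mass law: STL = 20 * log10(m * f) - 47
  m * f = 28.9 * 500 = 14450
  log10(14450) = 4.15987
  STL = 20 * 4.15987 - 47 = 83.1974 - 47 = 36.2 dB

36.2 dB


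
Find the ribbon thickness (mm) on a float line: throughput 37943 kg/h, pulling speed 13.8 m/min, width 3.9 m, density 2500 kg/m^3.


Ribbon cross-section from mass balance:
  Volume rate = throughput / density = 37943 / 2500 = 15.1772 m^3/h
  thickness = volume rate / (speed * 60 * width), i.e.
  thickness = throughput / (60 * speed * width * density) * 1000
  thickness = 37943 / (60 * 13.8 * 3.9 * 2500) * 1000 = 4.7 mm

4.7 mm


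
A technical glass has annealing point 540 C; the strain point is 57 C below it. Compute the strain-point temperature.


Strain point = annealing point - difference:
  T_strain = 540 - 57 = 483 C

483 C


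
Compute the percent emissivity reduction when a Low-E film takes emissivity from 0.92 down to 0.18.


Percentage reduction = (1 - coated/uncoated) * 100
  Ratio = 0.18 / 0.92 = 0.1957
  Reduction = (1 - 0.1957) * 100 = 80.4%

80.4%


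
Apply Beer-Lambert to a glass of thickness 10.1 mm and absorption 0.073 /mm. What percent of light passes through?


Beer-Lambert law: T = exp(-alpha * thickness)
  exponent = -0.073 * 10.1 = -0.7373
  T = exp(-0.7373) = 0.4784
  Percentage = 0.4784 * 100 = 47.84%

47.84%


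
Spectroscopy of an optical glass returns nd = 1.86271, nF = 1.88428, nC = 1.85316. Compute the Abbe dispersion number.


Abbe number formula: Vd = (nd - 1) / (nF - nC)
  nd - 1 = 1.86271 - 1 = 0.86271
  nF - nC = 1.88428 - 1.85316 = 0.03112
  Vd = 0.86271 / 0.03112 = 27.72

27.72


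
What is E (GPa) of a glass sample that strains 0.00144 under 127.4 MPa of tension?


Young's modulus: E = stress / strain
  E = 127.4 MPa / 0.00144 = 88472.22 MPa
Convert to GPa: 88472.22 / 1000 = 88.47 GPa

88.47 GPa


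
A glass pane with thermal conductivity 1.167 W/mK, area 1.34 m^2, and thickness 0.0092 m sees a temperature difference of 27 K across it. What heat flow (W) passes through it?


Fourier's law: Q = k * A * dT / t
  Q = 1.167 * 1.34 * 27 / 0.0092
  Q = 42.22206 / 0.0092 = 4589.4 W

4589.4 W


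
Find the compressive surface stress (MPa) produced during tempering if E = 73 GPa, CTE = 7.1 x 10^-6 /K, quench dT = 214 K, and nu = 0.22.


Tempering stress: sigma = E * alpha * dT / (1 - nu)
  E (MPa) = 73 * 1000 = 73000
  Numerator = 73000 * (7.1 x 10^-6) * 214 = 110.9162
  Denominator = 1 - 0.22 = 0.78
  sigma = 110.9162 / 0.78 = 142.2 MPa

142.2 MPa


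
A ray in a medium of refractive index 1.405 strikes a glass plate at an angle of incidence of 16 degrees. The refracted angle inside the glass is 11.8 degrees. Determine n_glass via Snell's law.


Apply Snell's law: n1 * sin(theta1) = n2 * sin(theta2)
  n2 = n1 * sin(theta1) / sin(theta2)
  sin(16) = 0.275637
  sin(11.8) = 0.204496
  n2 = 1.405 * 0.275637 / 0.204496 = 1.8938

1.8938


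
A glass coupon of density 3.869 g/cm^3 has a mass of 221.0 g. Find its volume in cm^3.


Rearrange rho = m / V:
  V = m / rho
  V = 221.0 / 3.869 = 57.121 cm^3

57.121 cm^3


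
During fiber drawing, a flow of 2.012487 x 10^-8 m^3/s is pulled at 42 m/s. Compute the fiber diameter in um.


Cross-sectional area from continuity:
  A = Q / v = 2.012487 x 10^-8 / 42 = 4.791636 x 10^-10 m^2
Diameter from circular cross-section:
  d = sqrt(4A / pi) * 10^6 (m -> um)
  d = sqrt(4 * 4.791636 x 10^-10 / pi) * 10^6 = 24.7 um

24.7 um


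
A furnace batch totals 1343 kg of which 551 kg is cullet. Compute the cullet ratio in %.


Cullet ratio = (cullet mass / total batch mass) * 100
  Ratio = 551 / 1343 * 100 = 41.03%

41.03%


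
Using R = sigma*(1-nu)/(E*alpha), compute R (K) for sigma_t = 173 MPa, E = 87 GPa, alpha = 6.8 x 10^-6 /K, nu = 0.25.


Thermal shock resistance: R = sigma * (1 - nu) / (E * alpha)
  Numerator = 173 * (1 - 0.25) = 129.75
  Denominator = 87 * 1000 * (6.8 x 10^-6) = 0.5916
  R = 129.75 / 0.5916 = 219.3 K

219.3 K


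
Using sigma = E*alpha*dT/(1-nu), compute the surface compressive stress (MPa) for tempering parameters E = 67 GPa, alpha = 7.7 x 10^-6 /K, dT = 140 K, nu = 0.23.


Tempering stress: sigma = E * alpha * dT / (1 - nu)
  E (MPa) = 67 * 1000 = 67000
  Numerator = 67000 * (7.7 x 10^-6) * 140 = 72.226
  Denominator = 1 - 0.23 = 0.77
  sigma = 72.226 / 0.77 = 93.8 MPa

93.8 MPa


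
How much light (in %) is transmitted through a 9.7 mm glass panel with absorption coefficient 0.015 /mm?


Beer-Lambert law: T = exp(-alpha * thickness)
  exponent = -0.015 * 9.7 = -0.1455
  T = exp(-0.1455) = 0.8646
  Percentage = 0.8646 * 100 = 86.46%

86.46%


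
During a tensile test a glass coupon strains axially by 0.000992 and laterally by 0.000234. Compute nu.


Poisson's ratio: nu = lateral strain / axial strain
  nu = 0.000234 / 0.000992 = 0.2359

0.2359


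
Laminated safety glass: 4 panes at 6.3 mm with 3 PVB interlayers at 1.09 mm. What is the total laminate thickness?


Total thickness = glass contribution + PVB contribution
  Glass: 4 * 6.3 = 25.2 mm
  PVB: 3 * 1.09 = 3.27 mm
  Total = 25.2 + 3.27 = 28.47 mm

28.47 mm


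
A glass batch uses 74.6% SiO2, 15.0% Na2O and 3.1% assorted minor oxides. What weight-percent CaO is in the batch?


Pieces sum to 100%:
  CaO = 100 - (SiO2 + Na2O + others)
  CaO = 100 - (74.6 + 15.0 + 3.1) = 7.3%

7.3%


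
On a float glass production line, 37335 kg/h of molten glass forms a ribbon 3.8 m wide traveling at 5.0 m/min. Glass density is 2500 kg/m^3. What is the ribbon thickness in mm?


Ribbon cross-section from mass balance:
  Volume rate = throughput / density = 37335 / 2500 = 14.934 m^3/h
  thickness = volume rate / (speed * 60 * width), i.e.
  thickness = throughput / (60 * speed * width * density) * 1000
  thickness = 37335 / (60 * 5.0 * 3.8 * 2500) * 1000 = 13.1 mm

13.1 mm


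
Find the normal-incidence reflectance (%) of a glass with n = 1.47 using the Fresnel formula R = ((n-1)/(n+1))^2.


Fresnel reflectance at normal incidence:
  R = ((n - 1)/(n + 1))^2
  (n - 1)/(n + 1) = (1.47 - 1)/(1.47 + 1) = 0.190283
  R = 0.190283^2 = 0.0362076
  R(%) = 0.0362076 * 100 = 3.621%

3.621%


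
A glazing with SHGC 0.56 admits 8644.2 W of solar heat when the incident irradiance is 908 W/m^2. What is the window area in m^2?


Rearrange Q = Area * SHGC * Irradiance:
  Area = Q / (SHGC * Irradiance)
  Area = 8644.2 / (0.56 * 908) = 17.0 m^2

17.0 m^2


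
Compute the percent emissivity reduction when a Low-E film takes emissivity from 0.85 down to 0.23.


Percentage reduction = (1 - coated/uncoated) * 100
  Ratio = 0.23 / 0.85 = 0.2706
  Reduction = (1 - 0.2706) * 100 = 72.9%

72.9%


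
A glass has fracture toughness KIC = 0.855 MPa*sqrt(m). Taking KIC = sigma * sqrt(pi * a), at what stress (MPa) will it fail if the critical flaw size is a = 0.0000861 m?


Rearrange KIC = sigma * sqrt(pi * a):
  sigma = KIC / sqrt(pi * a)
  sqrt(pi * 0.0000861) = 0.016447
  sigma = 0.855 / 0.016447 = 51.99 MPa

51.99 MPa


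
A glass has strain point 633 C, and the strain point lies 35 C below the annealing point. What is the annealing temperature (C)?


T_anneal = T_strain + gap:
  T_anneal = 633 + 35 = 668 C

668 C


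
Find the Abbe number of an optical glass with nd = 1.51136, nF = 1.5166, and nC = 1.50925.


Abbe number formula: Vd = (nd - 1) / (nF - nC)
  nd - 1 = 1.51136 - 1 = 0.51136
  nF - nC = 1.5166 - 1.50925 = 0.00735
  Vd = 0.51136 / 0.00735 = 69.57

69.57


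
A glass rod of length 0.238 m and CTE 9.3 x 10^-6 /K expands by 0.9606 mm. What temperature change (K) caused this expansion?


Rearrange dL = alpha * L0 * dT for dT:
  dT = dL / (alpha * L0)
  dL (m) = 0.9606 / 1000 = 0.0009606
  dT = 0.0009606 / ((9.3 x 10^-6) * 0.238) = 434.0 K

434.0 K


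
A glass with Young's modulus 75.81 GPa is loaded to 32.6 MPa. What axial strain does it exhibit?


Rearrange E = sigma / epsilon:
  epsilon = sigma / E
  E (MPa) = 75.81 * 1000 = 75810
  epsilon = 32.6 / 75810 = 0.00043

0.00043


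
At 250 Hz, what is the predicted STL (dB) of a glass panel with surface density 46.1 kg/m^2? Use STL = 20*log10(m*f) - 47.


Mass law: STL = 20 * log10(m * f) - 47
  m * f = 46.1 * 250 = 11525
  log10(11525) = 4.06164
  STL = 20 * 4.06164 - 47 = 81.2328 - 47 = 34.2 dB

34.2 dB


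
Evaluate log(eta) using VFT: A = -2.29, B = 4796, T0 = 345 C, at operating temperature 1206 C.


VFT equation: log(eta) = A + B / (T - T0)
  T - T0 = 1206 - 345 = 861
  B / (T - T0) = 4796 / 861 = 5.57
  log(eta) = -2.29 + 5.57 = 3.28

3.28


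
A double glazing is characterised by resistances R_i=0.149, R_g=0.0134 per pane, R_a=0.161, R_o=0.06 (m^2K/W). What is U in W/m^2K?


Total thermal resistance (series):
  R_total = R_in + R_glass + R_air + R_glass + R_out
  R_total = 0.149 + 0.0134 + 0.161 + 0.0134 + 0.06 = 0.3968 m^2K/W
U-value = 1 / R_total = 1 / 0.3968 = 2.52 W/m^2K

2.52 W/m^2K


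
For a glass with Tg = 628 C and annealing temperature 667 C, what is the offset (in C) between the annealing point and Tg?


Offset = T_anneal - Tg:
  offset = 667 - 628 = 39 C

39 C


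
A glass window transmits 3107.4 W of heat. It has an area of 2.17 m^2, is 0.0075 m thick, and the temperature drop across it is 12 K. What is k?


Fourier's law rearranged: k = Q * t / (A * dT)
  Numerator = 3107.4 * 0.0075 = 23.3055
  Denominator = 2.17 * 12 = 26.04
  k = 23.3055 / 26.04 = 0.895 W/mK

0.895 W/mK


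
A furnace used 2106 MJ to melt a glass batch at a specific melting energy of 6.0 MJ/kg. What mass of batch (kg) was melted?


Rearrange E = m * s for m:
  m = E / s
  m = 2106 / 6.0 = 351.0 kg

351.0 kg


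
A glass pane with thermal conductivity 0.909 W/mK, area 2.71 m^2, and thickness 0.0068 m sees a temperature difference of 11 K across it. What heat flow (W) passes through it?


Fourier's law: Q = k * A * dT / t
  Q = 0.909 * 2.71 * 11 / 0.0068
  Q = 27.09729 / 0.0068 = 3984.9 W

3984.9 W


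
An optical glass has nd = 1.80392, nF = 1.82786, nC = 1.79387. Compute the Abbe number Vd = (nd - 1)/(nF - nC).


Abbe number formula: Vd = (nd - 1) / (nF - nC)
  nd - 1 = 1.80392 - 1 = 0.80392
  nF - nC = 1.82786 - 1.79387 = 0.03399
  Vd = 0.80392 / 0.03399 = 23.65

23.65
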